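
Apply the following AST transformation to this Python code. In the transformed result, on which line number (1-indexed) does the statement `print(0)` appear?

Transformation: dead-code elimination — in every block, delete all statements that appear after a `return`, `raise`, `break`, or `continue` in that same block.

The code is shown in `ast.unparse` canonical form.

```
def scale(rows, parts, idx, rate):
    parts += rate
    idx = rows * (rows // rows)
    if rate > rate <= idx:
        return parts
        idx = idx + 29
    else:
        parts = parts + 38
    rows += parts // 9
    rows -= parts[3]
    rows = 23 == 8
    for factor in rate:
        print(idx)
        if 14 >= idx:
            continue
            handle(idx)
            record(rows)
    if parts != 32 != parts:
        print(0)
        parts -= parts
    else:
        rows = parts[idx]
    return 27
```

16

Transformed code:
def scale(rows, parts, idx, rate):
    parts += rate
    idx = rows * (rows // rows)
    if rate > rate <= idx:
        return parts
    else:
        parts = parts + 38
    rows += parts // 9
    rows -= parts[3]
    rows = 23 == 8
    for factor in rate:
        print(idx)
        if 14 >= idx:
            continue
    if parts != 32 != parts:
        print(0)
        parts -= parts
    else:
        rows = parts[idx]
    return 27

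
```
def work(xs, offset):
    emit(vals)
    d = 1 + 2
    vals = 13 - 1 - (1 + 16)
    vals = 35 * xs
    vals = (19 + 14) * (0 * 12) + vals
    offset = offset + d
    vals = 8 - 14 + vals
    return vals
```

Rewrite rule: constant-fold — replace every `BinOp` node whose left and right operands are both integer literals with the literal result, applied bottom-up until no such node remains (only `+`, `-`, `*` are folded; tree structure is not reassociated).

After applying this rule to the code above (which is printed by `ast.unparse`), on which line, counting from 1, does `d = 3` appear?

3

Transformed code:
def work(xs, offset):
    emit(vals)
    d = 3
    vals = -5
    vals = 35 * xs
    vals = 0 + vals
    offset = offset + d
    vals = -6 + vals
    return vals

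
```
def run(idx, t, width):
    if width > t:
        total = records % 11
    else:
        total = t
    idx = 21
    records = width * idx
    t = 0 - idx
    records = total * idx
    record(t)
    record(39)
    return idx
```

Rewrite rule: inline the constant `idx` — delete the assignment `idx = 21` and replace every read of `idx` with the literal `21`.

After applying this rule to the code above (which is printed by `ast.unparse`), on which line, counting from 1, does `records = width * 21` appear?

6

Transformed code:
def run(idx, t, width):
    if width > t:
        total = records % 11
    else:
        total = t
    records = width * 21
    t = 0 - 21
    records = total * 21
    record(t)
    record(39)
    return 21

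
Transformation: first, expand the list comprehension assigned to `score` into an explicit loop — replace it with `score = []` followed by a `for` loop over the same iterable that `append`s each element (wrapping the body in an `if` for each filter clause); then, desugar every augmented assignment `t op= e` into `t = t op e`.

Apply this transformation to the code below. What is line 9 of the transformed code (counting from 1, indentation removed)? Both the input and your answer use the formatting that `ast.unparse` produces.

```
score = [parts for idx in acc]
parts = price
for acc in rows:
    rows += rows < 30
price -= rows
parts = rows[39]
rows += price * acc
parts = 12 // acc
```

rows = rows + price * acc

Transformed code:
score = []
for idx in acc:
    score.append(parts)
parts = price
for acc in rows:
    rows = rows + (rows < 30)
price = price - rows
parts = rows[39]
rows = rows + price * acc
parts = 12 // acc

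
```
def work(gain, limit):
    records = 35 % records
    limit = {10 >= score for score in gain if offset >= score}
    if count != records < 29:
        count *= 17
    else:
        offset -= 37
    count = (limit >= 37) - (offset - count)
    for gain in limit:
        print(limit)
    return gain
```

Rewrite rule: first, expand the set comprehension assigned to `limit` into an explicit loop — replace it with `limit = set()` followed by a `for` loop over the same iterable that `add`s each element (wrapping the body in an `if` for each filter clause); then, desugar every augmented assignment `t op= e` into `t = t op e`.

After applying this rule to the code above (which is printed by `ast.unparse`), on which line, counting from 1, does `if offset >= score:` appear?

Transformed code:
def work(gain, limit):
    records = 35 % records
    limit = set()
    for score in gain:
        if offset >= score:
            limit.add(10 >= score)
    if count != records < 29:
        count = count * 17
    else:
        offset = offset - 37
    count = (limit >= 37) - (offset - count)
    for gain in limit:
        print(limit)
    return gain

5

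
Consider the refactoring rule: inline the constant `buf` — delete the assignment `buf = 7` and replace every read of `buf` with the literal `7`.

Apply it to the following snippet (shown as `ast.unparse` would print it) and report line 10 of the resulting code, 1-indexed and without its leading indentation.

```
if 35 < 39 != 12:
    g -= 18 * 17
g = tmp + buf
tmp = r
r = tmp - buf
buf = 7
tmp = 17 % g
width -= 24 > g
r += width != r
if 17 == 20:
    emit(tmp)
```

Transformed code:
if 35 < 39 != 12:
    g -= 18 * 17
g = tmp + 7
tmp = r
r = tmp - 7
tmp = 17 % g
width -= 24 > g
r += width != r
if 17 == 20:
    emit(tmp)

emit(tmp)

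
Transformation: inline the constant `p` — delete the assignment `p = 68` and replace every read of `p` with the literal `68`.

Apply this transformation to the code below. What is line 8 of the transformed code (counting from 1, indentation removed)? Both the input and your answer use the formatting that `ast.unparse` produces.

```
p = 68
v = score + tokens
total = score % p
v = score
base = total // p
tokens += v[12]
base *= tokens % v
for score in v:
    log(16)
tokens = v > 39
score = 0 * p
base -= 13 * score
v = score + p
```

log(16)

Transformed code:
v = score + tokens
total = score % 68
v = score
base = total // 68
tokens += v[12]
base *= tokens % v
for score in v:
    log(16)
tokens = v > 39
score = 0 * 68
base -= 13 * score
v = score + 68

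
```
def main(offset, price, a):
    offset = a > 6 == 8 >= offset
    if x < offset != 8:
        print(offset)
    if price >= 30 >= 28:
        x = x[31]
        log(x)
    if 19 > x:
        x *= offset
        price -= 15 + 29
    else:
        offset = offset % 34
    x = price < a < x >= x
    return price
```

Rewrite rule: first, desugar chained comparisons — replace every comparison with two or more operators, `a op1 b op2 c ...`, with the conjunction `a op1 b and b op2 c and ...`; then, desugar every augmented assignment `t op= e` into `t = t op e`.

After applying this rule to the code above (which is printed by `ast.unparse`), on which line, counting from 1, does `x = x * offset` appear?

9

Transformed code:
def main(offset, price, a):
    offset = a > 6 and 6 == 8 and (8 >= offset)
    if x < offset and offset != 8:
        print(offset)
    if price >= 30 and 30 >= 28:
        x = x[31]
        log(x)
    if 19 > x:
        x = x * offset
        price = price - (15 + 29)
    else:
        offset = offset % 34
    x = price < a and a < x and (x >= x)
    return price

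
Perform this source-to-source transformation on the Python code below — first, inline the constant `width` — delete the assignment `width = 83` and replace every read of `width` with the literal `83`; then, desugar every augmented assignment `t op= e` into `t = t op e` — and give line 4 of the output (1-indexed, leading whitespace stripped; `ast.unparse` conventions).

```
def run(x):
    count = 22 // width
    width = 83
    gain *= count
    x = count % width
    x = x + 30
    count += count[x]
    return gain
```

x = count % 83

Transformed code:
def run(x):
    count = 22 // 83
    gain = gain * count
    x = count % 83
    x = x + 30
    count = count + count[x]
    return gain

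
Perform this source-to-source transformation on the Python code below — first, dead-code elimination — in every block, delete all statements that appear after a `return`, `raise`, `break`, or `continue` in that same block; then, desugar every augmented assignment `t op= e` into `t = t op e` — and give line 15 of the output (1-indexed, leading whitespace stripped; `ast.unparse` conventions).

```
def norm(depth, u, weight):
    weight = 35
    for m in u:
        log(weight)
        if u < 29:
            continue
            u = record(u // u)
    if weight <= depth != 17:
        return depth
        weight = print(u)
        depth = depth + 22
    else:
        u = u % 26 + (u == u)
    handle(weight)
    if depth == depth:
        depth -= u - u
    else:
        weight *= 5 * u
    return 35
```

weight = weight * (5 * u)

Transformed code:
def norm(depth, u, weight):
    weight = 35
    for m in u:
        log(weight)
        if u < 29:
            continue
    if weight <= depth != 17:
        return depth
    else:
        u = u % 26 + (u == u)
    handle(weight)
    if depth == depth:
        depth = depth - (u - u)
    else:
        weight = weight * (5 * u)
    return 35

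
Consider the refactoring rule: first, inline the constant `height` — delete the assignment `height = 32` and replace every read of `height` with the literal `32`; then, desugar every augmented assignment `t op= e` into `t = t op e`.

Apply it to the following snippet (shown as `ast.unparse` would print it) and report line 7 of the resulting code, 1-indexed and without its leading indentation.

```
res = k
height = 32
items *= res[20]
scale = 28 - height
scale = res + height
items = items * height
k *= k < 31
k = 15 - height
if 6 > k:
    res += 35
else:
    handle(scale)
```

Transformed code:
res = k
items = items * res[20]
scale = 28 - 32
scale = res + 32
items = items * 32
k = k * (k < 31)
k = 15 - 32
if 6 > k:
    res = res + 35
else:
    handle(scale)

k = 15 - 32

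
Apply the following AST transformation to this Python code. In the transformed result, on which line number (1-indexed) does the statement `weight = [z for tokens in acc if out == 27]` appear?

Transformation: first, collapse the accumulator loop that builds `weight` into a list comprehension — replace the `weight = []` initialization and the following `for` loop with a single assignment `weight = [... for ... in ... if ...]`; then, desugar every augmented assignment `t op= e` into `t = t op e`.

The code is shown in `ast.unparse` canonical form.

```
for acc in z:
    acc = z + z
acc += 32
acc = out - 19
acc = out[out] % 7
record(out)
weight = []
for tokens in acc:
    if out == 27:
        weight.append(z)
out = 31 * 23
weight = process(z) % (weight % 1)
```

7

Transformed code:
for acc in z:
    acc = z + z
acc = acc + 32
acc = out - 19
acc = out[out] % 7
record(out)
weight = [z for tokens in acc if out == 27]
out = 31 * 23
weight = process(z) % (weight % 1)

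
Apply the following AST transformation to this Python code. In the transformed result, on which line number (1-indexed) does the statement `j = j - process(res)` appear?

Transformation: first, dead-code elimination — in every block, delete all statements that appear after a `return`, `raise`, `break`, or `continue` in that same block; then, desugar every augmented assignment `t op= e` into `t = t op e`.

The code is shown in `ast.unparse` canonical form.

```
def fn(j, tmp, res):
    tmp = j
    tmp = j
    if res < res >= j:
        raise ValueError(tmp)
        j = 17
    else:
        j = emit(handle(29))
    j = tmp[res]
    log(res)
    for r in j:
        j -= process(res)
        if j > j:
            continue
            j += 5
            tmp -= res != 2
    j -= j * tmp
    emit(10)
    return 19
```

11

Transformed code:
def fn(j, tmp, res):
    tmp = j
    tmp = j
    if res < res >= j:
        raise ValueError(tmp)
    else:
        j = emit(handle(29))
    j = tmp[res]
    log(res)
    for r in j:
        j = j - process(res)
        if j > j:
            continue
    j = j - j * tmp
    emit(10)
    return 19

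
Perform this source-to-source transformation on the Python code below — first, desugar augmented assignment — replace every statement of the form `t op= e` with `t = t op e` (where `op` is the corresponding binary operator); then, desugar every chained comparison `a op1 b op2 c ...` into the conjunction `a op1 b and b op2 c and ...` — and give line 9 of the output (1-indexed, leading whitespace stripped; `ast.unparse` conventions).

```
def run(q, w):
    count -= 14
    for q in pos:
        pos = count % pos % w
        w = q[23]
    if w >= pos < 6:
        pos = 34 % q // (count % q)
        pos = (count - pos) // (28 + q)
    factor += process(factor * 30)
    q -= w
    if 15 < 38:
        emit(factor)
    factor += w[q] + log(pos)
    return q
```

factor = factor + process(factor * 30)

Transformed code:
def run(q, w):
    count = count - 14
    for q in pos:
        pos = count % pos % w
        w = q[23]
    if w >= pos and pos < 6:
        pos = 34 % q // (count % q)
        pos = (count - pos) // (28 + q)
    factor = factor + process(factor * 30)
    q = q - w
    if 15 < 38:
        emit(factor)
    factor = factor + (w[q] + log(pos))
    return q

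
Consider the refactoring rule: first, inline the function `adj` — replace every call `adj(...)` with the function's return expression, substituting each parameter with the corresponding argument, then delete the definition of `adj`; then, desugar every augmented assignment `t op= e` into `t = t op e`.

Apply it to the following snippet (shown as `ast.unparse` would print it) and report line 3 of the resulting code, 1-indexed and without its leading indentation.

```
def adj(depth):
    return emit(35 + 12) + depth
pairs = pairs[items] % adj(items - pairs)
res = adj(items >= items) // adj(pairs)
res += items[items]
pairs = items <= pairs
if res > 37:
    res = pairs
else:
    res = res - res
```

Transformed code:
pairs = pairs[items] % (emit(35 + 12) + (items - pairs))
res = (emit(35 + 12) + (items >= items)) // (emit(35 + 12) + pairs)
res = res + items[items]
pairs = items <= pairs
if res > 37:
    res = pairs
else:
    res = res - res

res = res + items[items]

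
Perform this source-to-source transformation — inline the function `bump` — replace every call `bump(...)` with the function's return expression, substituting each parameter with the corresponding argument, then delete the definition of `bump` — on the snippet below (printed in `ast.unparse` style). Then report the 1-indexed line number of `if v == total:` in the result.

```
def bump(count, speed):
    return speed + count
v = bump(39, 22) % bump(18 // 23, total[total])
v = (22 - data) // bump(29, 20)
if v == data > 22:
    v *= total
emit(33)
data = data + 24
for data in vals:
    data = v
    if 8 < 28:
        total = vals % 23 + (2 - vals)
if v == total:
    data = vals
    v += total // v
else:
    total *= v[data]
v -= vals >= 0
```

Transformed code:
v = (22 + 39) % (total[total] + 18 // 23)
v = (22 - data) // (20 + 29)
if v == data > 22:
    v *= total
emit(33)
data = data + 24
for data in vals:
    data = v
    if 8 < 28:
        total = vals % 23 + (2 - vals)
if v == total:
    data = vals
    v += total // v
else:
    total *= v[data]
v -= vals >= 0

11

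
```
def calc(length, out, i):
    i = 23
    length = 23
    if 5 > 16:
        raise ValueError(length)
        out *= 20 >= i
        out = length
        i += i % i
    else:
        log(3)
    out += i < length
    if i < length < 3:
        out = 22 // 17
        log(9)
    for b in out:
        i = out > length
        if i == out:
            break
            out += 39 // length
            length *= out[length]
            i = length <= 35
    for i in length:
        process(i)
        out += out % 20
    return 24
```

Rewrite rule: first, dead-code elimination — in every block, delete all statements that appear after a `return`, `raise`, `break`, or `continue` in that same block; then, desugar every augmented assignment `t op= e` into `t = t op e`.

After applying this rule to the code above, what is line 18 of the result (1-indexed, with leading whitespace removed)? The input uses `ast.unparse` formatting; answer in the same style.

Transformed code:
def calc(length, out, i):
    i = 23
    length = 23
    if 5 > 16:
        raise ValueError(length)
    else:
        log(3)
    out = out + (i < length)
    if i < length < 3:
        out = 22 // 17
        log(9)
    for b in out:
        i = out > length
        if i == out:
            break
    for i in length:
        process(i)
        out = out + out % 20
    return 24

out = out + out % 20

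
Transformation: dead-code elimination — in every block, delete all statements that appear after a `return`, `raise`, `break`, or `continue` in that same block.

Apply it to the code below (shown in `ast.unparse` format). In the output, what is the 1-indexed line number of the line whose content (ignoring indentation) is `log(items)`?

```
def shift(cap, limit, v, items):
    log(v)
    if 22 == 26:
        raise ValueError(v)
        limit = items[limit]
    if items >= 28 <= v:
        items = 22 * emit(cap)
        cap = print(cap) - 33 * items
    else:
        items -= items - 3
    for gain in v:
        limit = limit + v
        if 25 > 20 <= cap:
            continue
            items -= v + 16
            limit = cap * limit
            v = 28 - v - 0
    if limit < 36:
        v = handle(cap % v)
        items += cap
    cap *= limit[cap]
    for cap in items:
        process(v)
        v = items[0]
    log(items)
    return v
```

21

Transformed code:
def shift(cap, limit, v, items):
    log(v)
    if 22 == 26:
        raise ValueError(v)
    if items >= 28 <= v:
        items = 22 * emit(cap)
        cap = print(cap) - 33 * items
    else:
        items -= items - 3
    for gain in v:
        limit = limit + v
        if 25 > 20 <= cap:
            continue
    if limit < 36:
        v = handle(cap % v)
        items += cap
    cap *= limit[cap]
    for cap in items:
        process(v)
        v = items[0]
    log(items)
    return v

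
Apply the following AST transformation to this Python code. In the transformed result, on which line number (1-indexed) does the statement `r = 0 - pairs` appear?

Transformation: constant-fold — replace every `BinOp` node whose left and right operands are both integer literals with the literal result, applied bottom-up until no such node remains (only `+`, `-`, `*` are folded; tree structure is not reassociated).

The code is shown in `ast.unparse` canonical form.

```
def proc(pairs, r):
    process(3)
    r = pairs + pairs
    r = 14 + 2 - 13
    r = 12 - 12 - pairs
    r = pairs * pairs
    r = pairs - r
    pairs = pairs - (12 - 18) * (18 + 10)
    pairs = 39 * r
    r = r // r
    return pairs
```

Transformed code:
def proc(pairs, r):
    process(3)
    r = pairs + pairs
    r = 3
    r = 0 - pairs
    r = pairs * pairs
    r = pairs - r
    pairs = pairs - -168
    pairs = 39 * r
    r = r // r
    return pairs

5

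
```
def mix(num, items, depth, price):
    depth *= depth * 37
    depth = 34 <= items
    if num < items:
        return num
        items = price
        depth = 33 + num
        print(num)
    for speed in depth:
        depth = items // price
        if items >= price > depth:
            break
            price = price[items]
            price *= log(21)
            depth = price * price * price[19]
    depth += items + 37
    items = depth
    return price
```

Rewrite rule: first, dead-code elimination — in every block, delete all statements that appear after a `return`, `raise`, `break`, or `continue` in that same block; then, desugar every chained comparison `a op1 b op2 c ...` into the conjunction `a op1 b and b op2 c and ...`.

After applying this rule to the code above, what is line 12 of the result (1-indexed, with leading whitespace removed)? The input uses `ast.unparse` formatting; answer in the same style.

return price

Transformed code:
def mix(num, items, depth, price):
    depth *= depth * 37
    depth = 34 <= items
    if num < items:
        return num
    for speed in depth:
        depth = items // price
        if items >= price and price > depth:
            break
    depth += items + 37
    items = depth
    return price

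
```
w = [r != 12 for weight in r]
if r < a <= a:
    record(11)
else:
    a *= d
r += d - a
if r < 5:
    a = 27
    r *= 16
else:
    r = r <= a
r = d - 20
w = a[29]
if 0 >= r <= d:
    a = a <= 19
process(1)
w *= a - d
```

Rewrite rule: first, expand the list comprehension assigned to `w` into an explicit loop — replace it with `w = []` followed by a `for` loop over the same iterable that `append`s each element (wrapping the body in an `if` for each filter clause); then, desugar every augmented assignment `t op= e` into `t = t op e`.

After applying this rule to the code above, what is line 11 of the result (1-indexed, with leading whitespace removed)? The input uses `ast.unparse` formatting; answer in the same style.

Transformed code:
w = []
for weight in r:
    w.append(r != 12)
if r < a <= a:
    record(11)
else:
    a = a * d
r = r + (d - a)
if r < 5:
    a = 27
    r = r * 16
else:
    r = r <= a
r = d - 20
w = a[29]
if 0 >= r <= d:
    a = a <= 19
process(1)
w = w * (a - d)

r = r * 16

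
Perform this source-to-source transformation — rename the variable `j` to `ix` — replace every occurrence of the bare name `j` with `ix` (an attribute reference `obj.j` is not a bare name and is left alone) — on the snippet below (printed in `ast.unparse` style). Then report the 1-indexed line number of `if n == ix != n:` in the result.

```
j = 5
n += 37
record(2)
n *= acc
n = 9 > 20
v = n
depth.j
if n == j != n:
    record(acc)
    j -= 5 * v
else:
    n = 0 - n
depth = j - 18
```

8

Transformed code:
ix = 5
n += 37
record(2)
n *= acc
n = 9 > 20
v = n
depth.j
if n == ix != n:
    record(acc)
    ix -= 5 * v
else:
    n = 0 - n
depth = ix - 18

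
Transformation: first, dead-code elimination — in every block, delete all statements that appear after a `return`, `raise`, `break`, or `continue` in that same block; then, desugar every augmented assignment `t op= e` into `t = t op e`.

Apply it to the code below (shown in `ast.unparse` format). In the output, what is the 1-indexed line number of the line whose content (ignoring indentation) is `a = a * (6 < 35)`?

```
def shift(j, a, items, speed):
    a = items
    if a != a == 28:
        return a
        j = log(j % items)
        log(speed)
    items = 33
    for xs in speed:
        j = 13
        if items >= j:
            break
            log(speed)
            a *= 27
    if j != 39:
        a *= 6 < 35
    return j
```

Transformed code:
def shift(j, a, items, speed):
    a = items
    if a != a == 28:
        return a
    items = 33
    for xs in speed:
        j = 13
        if items >= j:
            break
    if j != 39:
        a = a * (6 < 35)
    return j

11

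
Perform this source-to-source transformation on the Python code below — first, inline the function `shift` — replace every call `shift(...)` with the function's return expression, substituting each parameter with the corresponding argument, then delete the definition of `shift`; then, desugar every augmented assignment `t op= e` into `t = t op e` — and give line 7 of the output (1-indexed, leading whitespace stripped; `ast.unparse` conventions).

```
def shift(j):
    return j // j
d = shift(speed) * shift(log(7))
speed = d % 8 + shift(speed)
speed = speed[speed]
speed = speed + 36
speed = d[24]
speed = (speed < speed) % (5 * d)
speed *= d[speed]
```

Transformed code:
d = speed // speed * (log(7) // log(7))
speed = d % 8 + speed // speed
speed = speed[speed]
speed = speed + 36
speed = d[24]
speed = (speed < speed) % (5 * d)
speed = speed * d[speed]

speed = speed * d[speed]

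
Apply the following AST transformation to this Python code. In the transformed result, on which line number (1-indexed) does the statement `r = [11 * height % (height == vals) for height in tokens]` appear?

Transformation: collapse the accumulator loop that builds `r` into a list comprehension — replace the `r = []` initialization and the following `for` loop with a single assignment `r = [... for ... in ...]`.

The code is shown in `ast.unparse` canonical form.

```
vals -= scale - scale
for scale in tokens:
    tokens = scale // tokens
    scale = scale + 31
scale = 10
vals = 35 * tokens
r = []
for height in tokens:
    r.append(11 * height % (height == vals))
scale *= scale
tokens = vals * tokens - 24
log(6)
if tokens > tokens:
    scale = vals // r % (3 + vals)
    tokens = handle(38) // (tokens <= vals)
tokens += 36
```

Transformed code:
vals -= scale - scale
for scale in tokens:
    tokens = scale // tokens
    scale = scale + 31
scale = 10
vals = 35 * tokens
r = [11 * height % (height == vals) for height in tokens]
scale *= scale
tokens = vals * tokens - 24
log(6)
if tokens > tokens:
    scale = vals // r % (3 + vals)
    tokens = handle(38) // (tokens <= vals)
tokens += 36

7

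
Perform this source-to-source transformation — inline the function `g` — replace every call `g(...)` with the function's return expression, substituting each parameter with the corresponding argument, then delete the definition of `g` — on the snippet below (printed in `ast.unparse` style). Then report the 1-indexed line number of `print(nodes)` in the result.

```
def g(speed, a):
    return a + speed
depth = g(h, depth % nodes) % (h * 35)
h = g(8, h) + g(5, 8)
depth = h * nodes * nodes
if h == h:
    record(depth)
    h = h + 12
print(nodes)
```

7

Transformed code:
depth = (depth % nodes + h) % (h * 35)
h = h + 8 + (8 + 5)
depth = h * nodes * nodes
if h == h:
    record(depth)
    h = h + 12
print(nodes)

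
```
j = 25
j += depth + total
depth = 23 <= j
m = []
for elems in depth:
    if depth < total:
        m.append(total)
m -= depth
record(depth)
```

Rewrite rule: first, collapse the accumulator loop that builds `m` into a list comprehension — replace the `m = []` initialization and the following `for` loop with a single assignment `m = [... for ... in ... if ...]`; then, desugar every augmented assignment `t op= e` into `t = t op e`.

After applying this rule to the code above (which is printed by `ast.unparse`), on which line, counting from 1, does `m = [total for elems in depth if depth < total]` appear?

Transformed code:
j = 25
j = j + (depth + total)
depth = 23 <= j
m = [total for elems in depth if depth < total]
m = m - depth
record(depth)

4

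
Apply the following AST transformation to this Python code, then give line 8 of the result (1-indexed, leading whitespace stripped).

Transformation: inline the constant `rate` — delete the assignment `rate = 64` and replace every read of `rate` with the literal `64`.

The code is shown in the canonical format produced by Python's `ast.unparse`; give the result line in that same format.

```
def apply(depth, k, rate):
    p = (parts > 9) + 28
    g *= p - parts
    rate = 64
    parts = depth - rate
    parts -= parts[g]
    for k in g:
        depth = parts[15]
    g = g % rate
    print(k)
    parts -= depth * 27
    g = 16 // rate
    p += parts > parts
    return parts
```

Transformed code:
def apply(depth, k, rate):
    p = (parts > 9) + 28
    g *= p - parts
    parts = depth - 64
    parts -= parts[g]
    for k in g:
        depth = parts[15]
    g = g % 64
    print(k)
    parts -= depth * 27
    g = 16 // 64
    p += parts > parts
    return parts

g = g % 64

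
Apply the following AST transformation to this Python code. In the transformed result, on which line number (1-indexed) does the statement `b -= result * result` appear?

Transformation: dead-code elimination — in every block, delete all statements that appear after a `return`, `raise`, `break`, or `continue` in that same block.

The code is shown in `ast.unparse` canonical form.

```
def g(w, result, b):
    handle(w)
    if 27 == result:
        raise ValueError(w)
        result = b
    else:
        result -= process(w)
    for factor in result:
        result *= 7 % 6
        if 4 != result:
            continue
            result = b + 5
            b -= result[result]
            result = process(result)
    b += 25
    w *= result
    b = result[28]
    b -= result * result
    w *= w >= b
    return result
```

14

Transformed code:
def g(w, result, b):
    handle(w)
    if 27 == result:
        raise ValueError(w)
    else:
        result -= process(w)
    for factor in result:
        result *= 7 % 6
        if 4 != result:
            continue
    b += 25
    w *= result
    b = result[28]
    b -= result * result
    w *= w >= b
    return result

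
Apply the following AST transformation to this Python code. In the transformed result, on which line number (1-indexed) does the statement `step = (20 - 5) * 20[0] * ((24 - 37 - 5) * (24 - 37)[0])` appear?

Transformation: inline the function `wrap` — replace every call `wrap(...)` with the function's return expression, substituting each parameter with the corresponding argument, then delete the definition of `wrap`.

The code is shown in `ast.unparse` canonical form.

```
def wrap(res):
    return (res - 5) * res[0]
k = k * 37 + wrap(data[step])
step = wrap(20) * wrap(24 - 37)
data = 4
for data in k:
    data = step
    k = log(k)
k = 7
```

2

Transformed code:
k = k * 37 + (data[step] - 5) * data[step][0]
step = (20 - 5) * 20[0] * ((24 - 37 - 5) * (24 - 37)[0])
data = 4
for data in k:
    data = step
    k = log(k)
k = 7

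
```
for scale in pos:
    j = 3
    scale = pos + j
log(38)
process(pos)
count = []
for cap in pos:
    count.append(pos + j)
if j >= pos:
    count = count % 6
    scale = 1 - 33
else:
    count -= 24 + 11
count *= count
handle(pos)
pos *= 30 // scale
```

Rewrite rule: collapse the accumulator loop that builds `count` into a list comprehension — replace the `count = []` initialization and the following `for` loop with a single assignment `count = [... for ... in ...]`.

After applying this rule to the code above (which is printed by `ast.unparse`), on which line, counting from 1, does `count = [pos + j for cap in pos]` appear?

Transformed code:
for scale in pos:
    j = 3
    scale = pos + j
log(38)
process(pos)
count = [pos + j for cap in pos]
if j >= pos:
    count = count % 6
    scale = 1 - 33
else:
    count -= 24 + 11
count *= count
handle(pos)
pos *= 30 // scale

6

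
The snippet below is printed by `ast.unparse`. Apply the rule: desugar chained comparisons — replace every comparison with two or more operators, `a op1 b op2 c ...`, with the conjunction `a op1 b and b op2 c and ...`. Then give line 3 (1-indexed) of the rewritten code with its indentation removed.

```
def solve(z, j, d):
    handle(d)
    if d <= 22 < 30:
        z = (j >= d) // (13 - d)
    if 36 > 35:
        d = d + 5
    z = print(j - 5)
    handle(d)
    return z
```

Transformed code:
def solve(z, j, d):
    handle(d)
    if d <= 22 and 22 < 30:
        z = (j >= d) // (13 - d)
    if 36 > 35:
        d = d + 5
    z = print(j - 5)
    handle(d)
    return z

if d <= 22 and 22 < 30:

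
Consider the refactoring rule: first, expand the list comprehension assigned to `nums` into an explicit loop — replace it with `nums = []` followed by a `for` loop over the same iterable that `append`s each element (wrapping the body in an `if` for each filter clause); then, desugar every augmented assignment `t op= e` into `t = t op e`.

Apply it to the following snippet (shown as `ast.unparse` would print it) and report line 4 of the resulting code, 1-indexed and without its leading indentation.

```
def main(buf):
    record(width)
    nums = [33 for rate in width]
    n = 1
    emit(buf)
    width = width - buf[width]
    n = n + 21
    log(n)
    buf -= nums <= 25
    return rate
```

for rate in width:

Transformed code:
def main(buf):
    record(width)
    nums = []
    for rate in width:
        nums.append(33)
    n = 1
    emit(buf)
    width = width - buf[width]
    n = n + 21
    log(n)
    buf = buf - (nums <= 25)
    return rate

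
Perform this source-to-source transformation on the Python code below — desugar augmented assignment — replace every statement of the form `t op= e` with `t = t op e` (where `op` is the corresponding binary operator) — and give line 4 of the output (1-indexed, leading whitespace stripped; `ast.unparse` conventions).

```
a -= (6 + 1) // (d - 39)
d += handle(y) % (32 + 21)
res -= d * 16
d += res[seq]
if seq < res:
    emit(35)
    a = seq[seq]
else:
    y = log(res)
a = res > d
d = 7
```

Transformed code:
a = a - (6 + 1) // (d - 39)
d = d + handle(y) % (32 + 21)
res = res - d * 16
d = d + res[seq]
if seq < res:
    emit(35)
    a = seq[seq]
else:
    y = log(res)
a = res > d
d = 7

d = d + res[seq]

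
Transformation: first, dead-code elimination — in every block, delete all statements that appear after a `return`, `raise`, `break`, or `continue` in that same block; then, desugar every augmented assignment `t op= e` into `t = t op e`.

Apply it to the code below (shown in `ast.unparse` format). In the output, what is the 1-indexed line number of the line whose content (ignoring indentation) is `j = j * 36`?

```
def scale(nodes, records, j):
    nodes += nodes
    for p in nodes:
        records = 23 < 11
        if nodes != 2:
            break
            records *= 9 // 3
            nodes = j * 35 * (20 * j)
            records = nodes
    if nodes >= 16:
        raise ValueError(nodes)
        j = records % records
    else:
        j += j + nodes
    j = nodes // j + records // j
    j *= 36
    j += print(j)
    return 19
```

Transformed code:
def scale(nodes, records, j):
    nodes = nodes + nodes
    for p in nodes:
        records = 23 < 11
        if nodes != 2:
            break
    if nodes >= 16:
        raise ValueError(nodes)
    else:
        j = j + (j + nodes)
    j = nodes // j + records // j
    j = j * 36
    j = j + print(j)
    return 19

12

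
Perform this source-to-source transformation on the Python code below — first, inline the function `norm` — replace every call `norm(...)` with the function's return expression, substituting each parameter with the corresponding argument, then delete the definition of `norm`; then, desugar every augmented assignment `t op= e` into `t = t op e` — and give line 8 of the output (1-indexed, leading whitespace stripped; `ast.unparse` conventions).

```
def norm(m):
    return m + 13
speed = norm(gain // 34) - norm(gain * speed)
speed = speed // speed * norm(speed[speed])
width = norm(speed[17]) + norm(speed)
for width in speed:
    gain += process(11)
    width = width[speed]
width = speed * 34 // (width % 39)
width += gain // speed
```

width = width + gain // speed

Transformed code:
speed = gain // 34 + 13 - (gain * speed + 13)
speed = speed // speed * (speed[speed] + 13)
width = speed[17] + 13 + (speed + 13)
for width in speed:
    gain = gain + process(11)
    width = width[speed]
width = speed * 34 // (width % 39)
width = width + gain // speed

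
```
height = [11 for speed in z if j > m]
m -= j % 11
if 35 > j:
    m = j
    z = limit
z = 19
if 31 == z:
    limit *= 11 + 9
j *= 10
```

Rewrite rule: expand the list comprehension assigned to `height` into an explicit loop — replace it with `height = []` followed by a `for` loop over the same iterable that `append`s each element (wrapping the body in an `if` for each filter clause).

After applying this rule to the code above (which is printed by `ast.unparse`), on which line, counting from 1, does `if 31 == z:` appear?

10

Transformed code:
height = []
for speed in z:
    if j > m:
        height.append(11)
m -= j % 11
if 35 > j:
    m = j
    z = limit
z = 19
if 31 == z:
    limit *= 11 + 9
j *= 10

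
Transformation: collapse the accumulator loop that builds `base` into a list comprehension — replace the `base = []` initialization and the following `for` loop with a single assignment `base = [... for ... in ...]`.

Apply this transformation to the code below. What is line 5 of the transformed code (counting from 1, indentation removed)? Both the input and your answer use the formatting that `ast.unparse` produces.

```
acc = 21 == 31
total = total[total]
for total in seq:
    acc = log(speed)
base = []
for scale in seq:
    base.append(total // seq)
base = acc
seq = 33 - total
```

base = [total // seq for scale in seq]

Transformed code:
acc = 21 == 31
total = total[total]
for total in seq:
    acc = log(speed)
base = [total // seq for scale in seq]
base = acc
seq = 33 - total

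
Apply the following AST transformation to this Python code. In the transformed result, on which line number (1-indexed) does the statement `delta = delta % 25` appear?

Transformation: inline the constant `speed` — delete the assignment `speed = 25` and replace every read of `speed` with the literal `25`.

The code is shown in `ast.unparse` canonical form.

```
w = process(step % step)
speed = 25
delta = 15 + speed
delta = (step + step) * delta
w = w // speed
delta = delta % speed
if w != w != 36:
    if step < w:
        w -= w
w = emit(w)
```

Transformed code:
w = process(step % step)
delta = 15 + 25
delta = (step + step) * delta
w = w // 25
delta = delta % 25
if w != w != 36:
    if step < w:
        w -= w
w = emit(w)

5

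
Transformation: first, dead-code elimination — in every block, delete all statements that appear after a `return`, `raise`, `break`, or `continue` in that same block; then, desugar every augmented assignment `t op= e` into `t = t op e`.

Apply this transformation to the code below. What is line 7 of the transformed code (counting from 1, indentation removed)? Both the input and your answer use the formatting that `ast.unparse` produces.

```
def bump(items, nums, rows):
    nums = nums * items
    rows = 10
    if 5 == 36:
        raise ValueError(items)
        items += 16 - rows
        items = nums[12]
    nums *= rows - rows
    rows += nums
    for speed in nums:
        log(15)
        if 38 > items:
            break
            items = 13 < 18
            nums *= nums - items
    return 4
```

rows = rows + nums

Transformed code:
def bump(items, nums, rows):
    nums = nums * items
    rows = 10
    if 5 == 36:
        raise ValueError(items)
    nums = nums * (rows - rows)
    rows = rows + nums
    for speed in nums:
        log(15)
        if 38 > items:
            break
    return 4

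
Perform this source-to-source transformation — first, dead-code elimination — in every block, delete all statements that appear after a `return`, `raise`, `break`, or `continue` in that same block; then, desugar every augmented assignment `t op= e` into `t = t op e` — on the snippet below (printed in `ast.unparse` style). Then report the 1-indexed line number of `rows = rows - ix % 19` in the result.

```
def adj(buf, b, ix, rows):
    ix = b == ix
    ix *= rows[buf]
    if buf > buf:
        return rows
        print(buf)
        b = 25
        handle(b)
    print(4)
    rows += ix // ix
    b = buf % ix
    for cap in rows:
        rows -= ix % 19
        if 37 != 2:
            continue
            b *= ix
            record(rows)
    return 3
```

Transformed code:
def adj(buf, b, ix, rows):
    ix = b == ix
    ix = ix * rows[buf]
    if buf > buf:
        return rows
    print(4)
    rows = rows + ix // ix
    b = buf % ix
    for cap in rows:
        rows = rows - ix % 19
        if 37 != 2:
            continue
    return 3

10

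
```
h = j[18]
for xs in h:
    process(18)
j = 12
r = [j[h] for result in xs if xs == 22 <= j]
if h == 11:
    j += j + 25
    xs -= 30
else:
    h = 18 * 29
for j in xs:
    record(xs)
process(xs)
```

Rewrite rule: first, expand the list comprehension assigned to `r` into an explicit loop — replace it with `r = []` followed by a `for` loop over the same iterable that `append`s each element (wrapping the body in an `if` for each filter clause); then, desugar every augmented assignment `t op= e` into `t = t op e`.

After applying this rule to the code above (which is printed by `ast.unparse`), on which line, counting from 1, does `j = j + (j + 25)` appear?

Transformed code:
h = j[18]
for xs in h:
    process(18)
j = 12
r = []
for result in xs:
    if xs == 22 <= j:
        r.append(j[h])
if h == 11:
    j = j + (j + 25)
    xs = xs - 30
else:
    h = 18 * 29
for j in xs:
    record(xs)
process(xs)

10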